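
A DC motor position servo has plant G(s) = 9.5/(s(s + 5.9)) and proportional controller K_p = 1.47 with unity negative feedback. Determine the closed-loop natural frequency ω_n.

ω_n = 3.74 rad/s

1 + K_p·G(s) = 0 gives s² + 5.9s + 13.96 = 0.
So ω_n² = 13.96 ⇒ ω_n = 3.737 rad/s, and ζ = 5.9/(2ω_n) = 0.789.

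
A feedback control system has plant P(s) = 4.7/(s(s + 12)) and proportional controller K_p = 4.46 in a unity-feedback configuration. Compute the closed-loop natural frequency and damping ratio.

ω_n = 4.58 rad/s, ζ = 1.31

With unity feedback the closed-loop characteristic equation is s² + 12s + 4.46·4.7 = s² + 12s + 20.96 = 0.
Matching s² + 2ζω_n s + ω_n²: ω_n = √20.96 = 4.578 rad/s and 2ζω_n = 12, so ζ = 12/(2·4.578) = 1.31.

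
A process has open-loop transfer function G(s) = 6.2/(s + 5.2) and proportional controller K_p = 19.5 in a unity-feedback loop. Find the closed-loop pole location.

Closed-loop transfer function: T(s) = K_p·G(s)/(1 + K_p·G(s)) = 120.9/(s + 5.2 + 120.9) = 120.9/(s + 126.1).
The closed-loop pole is at s = −126.1.

s = -126.1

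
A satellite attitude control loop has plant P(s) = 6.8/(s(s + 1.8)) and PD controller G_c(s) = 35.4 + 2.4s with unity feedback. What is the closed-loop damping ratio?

Forward path: (35.4 + 2.4s)·6.8/(s(s+1.8)). The closed-loop characteristic equation is s² + (1.8 + 6.8·2.4)s + 6.8·35.4 = 0.
That is s² + 18.12s + 240.7 = 0, so ω_n = 15.52 rad/s and ζ = 18.12/(2·15.52) = 0.5839.

ζ = 0.584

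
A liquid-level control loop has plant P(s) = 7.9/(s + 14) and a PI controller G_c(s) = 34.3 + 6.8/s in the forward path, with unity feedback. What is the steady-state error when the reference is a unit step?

The open loop G_c(s)P(s) has a pole at the origin (type 1), so the static position error constant is infinite and e_ss = 1/(1+∞) = 0.

0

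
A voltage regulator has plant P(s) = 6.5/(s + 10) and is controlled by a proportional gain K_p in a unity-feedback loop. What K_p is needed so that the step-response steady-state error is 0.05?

For a type-0 loop with proportional control, e_ss = 1/(1 + K_p·P(0)).
P(0) = 0.65. Require 1/(1 + K_p·0.65) = 0.05, so 1 + 0.65·K_p = 20.
K_p = (20 − 1)/0.65 = 29.2.

K_p = 29.2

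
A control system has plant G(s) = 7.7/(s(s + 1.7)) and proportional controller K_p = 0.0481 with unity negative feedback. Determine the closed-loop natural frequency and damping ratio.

ω_n = 0.609 rad/s, ζ = 1.4

With unity feedback the closed-loop characteristic equation is s² + 1.7s + 0.0481·7.7 = s² + 1.7s + 0.3704 = 0.
Matching s² + 2ζω_n s + ω_n²: ω_n = √0.3704 = 0.6086 rad/s and 2ζω_n = 1.7, so ζ = 1.7/(2·0.6086) = 1.4.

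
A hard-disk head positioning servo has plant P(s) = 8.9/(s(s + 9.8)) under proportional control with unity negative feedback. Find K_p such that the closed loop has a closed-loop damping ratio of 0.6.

K_p = 7.49

Closed-loop characteristic equation: s² + 9.8s + K_p·8.9 = 0.
So ω_n = √(8.9K_p) and 2ζω_n = 9.8, giving ζ = 9.8/(2√(8.9K_p)).
Setting ζ = 0.6: √(8.9K_p) = 9.8/(2·0.6) = 8.167, so K_p = 66.69/8.9 = 7.49.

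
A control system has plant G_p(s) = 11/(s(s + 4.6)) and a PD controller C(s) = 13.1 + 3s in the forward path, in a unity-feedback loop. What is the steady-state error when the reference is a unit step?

The open loop C(s)G_p(s) has a pole at the origin (type 1), so the static position error constant is infinite and e_ss = 1/(1+∞) = 0.

0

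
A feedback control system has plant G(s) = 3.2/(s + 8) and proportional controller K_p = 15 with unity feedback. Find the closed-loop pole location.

Closed-loop transfer function: T(s) = K_p·G(s)/(1 + K_p·G(s)) = 48/(s + 8 + 48) = 48/(s + 56).
The closed-loop pole is at s = −56.

s = -56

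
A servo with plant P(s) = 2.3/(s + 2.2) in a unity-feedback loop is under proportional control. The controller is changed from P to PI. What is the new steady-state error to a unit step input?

Adding integral action puts a pole at s = 0 in the forward path, raising the system type to 1; a type-1 loop has zero steady-state error to a step.

0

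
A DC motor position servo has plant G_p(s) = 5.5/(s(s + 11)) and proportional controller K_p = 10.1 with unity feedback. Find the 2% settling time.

T_s ≈ 0.727 s

The closed-loop denominator s² + 11s + 55.55 gives ω_n = √55.55 = 7.453 and ζ = 11/(2ω_n) = 0.7379.
2% settling time T_s ≈ 4/(ζω_n) = 4/5.5 = 0.727 s.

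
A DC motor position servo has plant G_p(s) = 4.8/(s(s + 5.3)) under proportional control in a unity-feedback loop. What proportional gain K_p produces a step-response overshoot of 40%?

K_p = 18.7

From %OS = 100·exp(−πζ/√(1−ζ²)) = 40%, ζ = −ln(0.4)/√(π²+ln²(0.4)) = 0.28.
Characteristic equation s² + 5.3s + 4.8K_p = 0 gives ζ = 5.3/(2√(4.8K_p)).
Setting ζ = 0.28: √(4.8K_p) = 5.3/(2·0.28) = 9.464, so K_p = 89.57/4.8 = 18.7.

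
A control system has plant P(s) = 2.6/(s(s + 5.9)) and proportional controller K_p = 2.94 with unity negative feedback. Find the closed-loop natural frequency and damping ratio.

ω_n = 2.76 rad/s, ζ = 1.07

With unity feedback the closed-loop characteristic equation is s² + 5.9s + 2.94·2.6 = s² + 5.9s + 7.644 = 0.
So ω_n² = 7.644 ⇒ ω_n = 2.765 rad/s, and ζ = 5.9/(2ω_n) = 1.07.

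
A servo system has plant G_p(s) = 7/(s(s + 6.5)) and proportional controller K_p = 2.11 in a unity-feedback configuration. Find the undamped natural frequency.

1 + K_p·G_p(s) = 0 gives s² + 6.5s + 14.77 = 0.
So ω_n² = 14.77 ⇒ ω_n = 3.843 rad/s, and ζ = 6.5/(2ω_n) = 0.846.

ω_n = 3.84 rad/s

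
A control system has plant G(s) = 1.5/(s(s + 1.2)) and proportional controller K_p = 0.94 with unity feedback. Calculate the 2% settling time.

T_s ≈ 6.67 s

From 1 + K_pG(s) = 0: s² + 1.2s + 1.41 = 0 ⇒ ω_n = 1.187, ζ = 0.5053.
2% settling time T_s ≈ 4/(ζω_n) = 4/0.6 = 6.67 s.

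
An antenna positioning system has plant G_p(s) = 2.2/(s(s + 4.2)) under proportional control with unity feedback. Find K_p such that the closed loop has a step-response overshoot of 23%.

K_p = 11.2

From %OS = 100·exp(−πζ/√(1−ζ²)) = 23%, ζ = −ln(0.23)/√(π²+ln²(0.23)) = 0.4237.
Characteristic equation s² + 4.2s + 2.2K_p = 0 gives ζ = 4.2/(2√(2.2K_p)).
Setting ζ = 0.4237: √(2.2K_p) = 4.2/(2·0.4237) = 4.956, so K_p = 24.56/2.2 = 11.2.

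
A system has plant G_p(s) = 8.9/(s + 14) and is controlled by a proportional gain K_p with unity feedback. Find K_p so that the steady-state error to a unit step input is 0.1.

K_p = 14.2

Steady-state error for a unit step on this type-0 loop is 1/(1 + K_p·G_p(0)).
G_p(0) = 0.6357. Require 1/(1 + K_p·0.6357) = 0.1, so 1 + 0.6357·K_p = 10.
K_p = (10 − 1)/0.6357 = 14.2.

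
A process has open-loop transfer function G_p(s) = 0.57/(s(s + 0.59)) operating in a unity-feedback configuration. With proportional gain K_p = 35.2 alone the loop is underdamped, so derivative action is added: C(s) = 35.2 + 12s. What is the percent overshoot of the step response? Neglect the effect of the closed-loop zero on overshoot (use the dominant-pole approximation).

Forward path: (35.2 + 12s)·0.57/(s(s+0.59)). The closed-loop characteristic equation is s² + (0.59 + 0.57·12)s + 0.57·35.2 = 0.
That is s² + 7.43s + 20.06 = 0, so ω_n = 4.479 rad/s and ζ = 7.43/(2·4.479) = 0.8294.
%OS = 100·exp(−πζ/√(1−ζ²)) = 0.943%.

0.943%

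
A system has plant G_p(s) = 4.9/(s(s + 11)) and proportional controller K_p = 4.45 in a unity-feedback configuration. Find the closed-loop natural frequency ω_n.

ω_n = 4.67 rad/s

1 + K_p·G_p(s) = 0 gives s² + 11s + 21.81 = 0.
Matching s² + 2ζω_n s + ω_n²: ω_n = √21.81 = 4.67 rad/s and 2ζω_n = 11, so ζ = 11/(2·4.67) = 1.18.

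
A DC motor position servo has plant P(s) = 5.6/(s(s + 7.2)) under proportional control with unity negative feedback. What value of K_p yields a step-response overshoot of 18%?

K_p = 10.1

From %OS = 100·exp(−πζ/√(1−ζ²)) = 18%, ζ = −ln(0.18)/√(π²+ln²(0.18)) = 0.4791.
Characteristic equation s² + 7.2s + 5.6K_p = 0 gives ζ = 7.2/(2√(5.6K_p)).
Setting ζ = 0.4791: √(5.6K_p) = 7.2/(2·0.4791) = 7.514, so K_p = 56.46/5.6 = 10.1.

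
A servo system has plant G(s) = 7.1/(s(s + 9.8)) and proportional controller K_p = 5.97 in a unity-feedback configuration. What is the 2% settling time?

T_s ≈ 0.816 s

Closed-loop characteristic equation: s² + 9.8s + 42.39 = 0, so ω_n = 6.511 rad/s and ζ = 9.8/(2·6.511) = 0.7526.
2% settling time T_s ≈ 4/(ζω_n) = 4/4.9 = 0.816 s.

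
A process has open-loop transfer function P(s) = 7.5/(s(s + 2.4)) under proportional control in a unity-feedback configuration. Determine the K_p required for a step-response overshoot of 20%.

K_p = 0.924

From %OS = 100·exp(−πζ/√(1−ζ²)) = 20%, ζ = −ln(0.2)/√(π²+ln²(0.2)) = 0.4559.
Characteristic equation s² + 2.4s + 7.5K_p = 0 gives ζ = 2.4/(2√(7.5K_p)).
Setting ζ = 0.4559: √(7.5K_p) = 2.4/(2·0.4559) = 2.632, so K_p = 6.927/7.5 = 0.924.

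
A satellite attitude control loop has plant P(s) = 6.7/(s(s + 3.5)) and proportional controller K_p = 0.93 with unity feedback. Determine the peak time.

From 1 + K_pP(s) = 0: s² + 3.5s + 6.231 = 0 ⇒ ω_n = 2.496, ζ = 0.7011.
Damped frequency ω_d = ω_n√(1−ζ²) = 1.78 rad/s, so peak time T_p = π/ω_d = 1.76 s.

T_p = 1.76 s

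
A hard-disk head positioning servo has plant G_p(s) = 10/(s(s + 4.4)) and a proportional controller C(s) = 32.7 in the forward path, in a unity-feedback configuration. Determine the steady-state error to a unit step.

0

The open loop C(s)G_p(s) has a pole at the origin (type 1), so the static position error constant is infinite and e_ss = 1/(1+∞) = 0.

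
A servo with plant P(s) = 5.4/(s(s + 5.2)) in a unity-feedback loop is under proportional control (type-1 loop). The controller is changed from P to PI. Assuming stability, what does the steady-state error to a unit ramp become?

The integrator raises the loop to type 2, so K_v → ∞ and e_ss to a ramp is zero.

0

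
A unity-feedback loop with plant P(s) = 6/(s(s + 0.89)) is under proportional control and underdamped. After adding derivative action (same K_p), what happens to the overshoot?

decrease

With PD the characteristic equation becomes s² + (a + K·K_d)s + K·K_p = 0; the damping term grows, ζ rises, overshoot falls.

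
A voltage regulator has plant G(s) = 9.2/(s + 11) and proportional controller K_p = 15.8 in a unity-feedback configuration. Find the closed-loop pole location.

s = -156.4

Closed-loop transfer function: T(s) = K_p·G(s)/(1 + K_p·G(s)) = 145.4/(s + 11 + 145.4) = 145.4/(s + 156.4).
The closed-loop pole is at s = −156.4.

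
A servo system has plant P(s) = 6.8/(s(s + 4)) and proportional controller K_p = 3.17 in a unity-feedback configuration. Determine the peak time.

Closed-loop characteristic equation: s² + 4s + 21.56 = 0, so ω_n = 4.643 rad/s and ζ = 4/(2·4.643) = 0.4308.
Damped frequency ω_d = ω_n√(1−ζ²) = 4.19 rad/s, so peak time T_p = π/ω_d = 0.75 s.

T_p = 0.75 s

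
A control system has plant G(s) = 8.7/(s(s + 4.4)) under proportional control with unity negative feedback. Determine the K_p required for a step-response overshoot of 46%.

From %OS = 100·exp(−πζ/√(1−ζ²)) = 46%, ζ = −ln(0.46)/√(π²+ln²(0.46)) = 0.24.
Characteristic equation s² + 4.4s + 8.7K_p = 0 gives ζ = 4.4/(2√(8.7K_p)).
Setting ζ = 0.24: √(8.7K_p) = 4.4/(2·0.24) = 9.168, so K_p = 84.06/8.7 = 9.66.

K_p = 9.66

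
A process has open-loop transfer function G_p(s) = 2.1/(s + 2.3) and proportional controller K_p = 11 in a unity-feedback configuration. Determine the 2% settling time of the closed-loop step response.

Closed-loop transfer function: T(s) = K_p·G_p(s)/(1 + K_p·G_p(s)) = 23.1/(s + 2.3 + 23.1) = 23.1/(s + 25.4).
Time constant τ = 1/25.4 = 0.03937 s, so the 2% settling time is about 4τ = 0.157 s.

T_s ≈ 0.157 s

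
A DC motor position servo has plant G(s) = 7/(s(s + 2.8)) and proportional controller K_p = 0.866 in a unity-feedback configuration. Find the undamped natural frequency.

The closed-loop denominator is s(s+2.8) + 0.866·7 = s² + 2.8s + 6.062.
Matching s² + 2ζω_n s + ω_n²: ω_n = √6.062 = 2.462 rad/s and 2ζω_n = 2.8, so ζ = 2.8/(2·2.462) = 0.569.

ω_n = 2.46 rad/s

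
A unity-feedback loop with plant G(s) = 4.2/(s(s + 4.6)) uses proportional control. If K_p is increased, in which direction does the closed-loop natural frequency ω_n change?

ω_n = √(4.2·K_p), which grows with K_p.

increase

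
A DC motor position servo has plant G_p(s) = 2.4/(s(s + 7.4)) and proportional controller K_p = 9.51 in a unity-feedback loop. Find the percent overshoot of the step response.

2.14%

From 1 + K_pG_p(s) = 0: s² + 7.4s + 22.82 = 0 ⇒ ω_n = 4.777, ζ = 0.7745.
%OS = 100·exp(−πζ/√(1−ζ²)) = 100·exp(−π·0.7745/√0.4002) = 2.14%.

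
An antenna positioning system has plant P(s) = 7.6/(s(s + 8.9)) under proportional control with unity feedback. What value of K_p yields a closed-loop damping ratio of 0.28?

Closed-loop characteristic equation: s² + 8.9s + K_p·7.6 = 0.
So ω_n = √(7.6K_p) and 2ζω_n = 8.9, giving ζ = 8.9/(2√(7.6K_p)).
Setting ζ = 0.28: √(7.6K_p) = 8.9/(2·0.28) = 15.89, so K_p = 252.6/7.6 = 33.2.

K_p = 33.2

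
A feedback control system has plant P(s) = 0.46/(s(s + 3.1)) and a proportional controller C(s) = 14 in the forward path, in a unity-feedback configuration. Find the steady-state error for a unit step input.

0

The open loop C(s)P(s) has a pole at the origin (type 1), so the static position error constant is infinite and e_ss = 1/(1+∞) = 0.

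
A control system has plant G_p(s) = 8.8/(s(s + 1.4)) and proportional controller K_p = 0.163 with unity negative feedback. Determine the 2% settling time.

T_s ≈ 5.71 s

From 1 + K_pG_p(s) = 0: s² + 1.4s + 1.434 = 0 ⇒ ω_n = 1.198, ζ = 0.5845.
2% settling time T_s ≈ 4/(ζω_n) = 4/0.7 = 5.71 s.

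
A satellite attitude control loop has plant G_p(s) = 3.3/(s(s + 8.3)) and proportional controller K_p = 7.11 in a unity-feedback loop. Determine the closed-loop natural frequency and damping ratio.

The closed-loop denominator is s(s+8.3) + 7.11·3.3 = s² + 8.3s + 23.46.
So ω_n² = 23.46 ⇒ ω_n = 4.844 rad/s, and ζ = 8.3/(2ω_n) = 0.857.

ω_n = 4.84 rad/s, ζ = 0.857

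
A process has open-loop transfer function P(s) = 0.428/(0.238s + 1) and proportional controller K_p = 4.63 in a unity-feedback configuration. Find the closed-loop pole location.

s = -12.53

Closed loop: T(s) = K_p·P/(1+K_p·P) = 1.982/(0.238s + 1 + 1.982), with pole at s = −(1 + 1.982)/0.238 = −12.53.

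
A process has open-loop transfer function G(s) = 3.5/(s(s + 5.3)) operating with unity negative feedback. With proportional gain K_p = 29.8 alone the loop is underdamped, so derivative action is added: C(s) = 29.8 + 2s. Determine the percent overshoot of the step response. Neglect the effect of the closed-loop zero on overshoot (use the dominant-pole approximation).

Forward path: (29.8 + 2s)·3.5/(s(s+5.3)). The closed-loop characteristic equation is s² + (5.3 + 3.5·2)s + 3.5·29.8 = 0.
That is s² + 12.3s + 104.3 = 0, so ω_n = 10.21 rad/s and ζ = 12.3/(2·10.21) = 0.6022.
%OS = 100·exp(−πζ/√(1−ζ²)) = 9.35%.

9.35%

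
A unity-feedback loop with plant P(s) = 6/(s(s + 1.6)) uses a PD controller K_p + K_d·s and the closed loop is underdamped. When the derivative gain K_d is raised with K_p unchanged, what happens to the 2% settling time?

decrease

Characteristic equation s² + (1.6 + 6K_d)s + 6K_p = 0: raising K_d increases ζω_n = (1.6+6K_d)/2 while the loop stays underdamped, so T_s ≈ 4/(ζω_n) decreases.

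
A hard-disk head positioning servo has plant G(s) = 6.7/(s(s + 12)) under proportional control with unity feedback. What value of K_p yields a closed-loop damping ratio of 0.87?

K_p = 7.1

Closed-loop characteristic equation: s² + 12s + K_p·6.7 = 0.
So ω_n = √(6.7K_p) and 2ζω_n = 12, giving ζ = 12/(2√(6.7K_p)).
Setting ζ = 0.87: √(6.7K_p) = 12/(2·0.87) = 6.897, so K_p = 47.56/6.7 = 7.1.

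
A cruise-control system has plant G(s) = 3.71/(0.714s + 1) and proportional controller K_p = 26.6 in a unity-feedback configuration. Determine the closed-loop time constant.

τ = 0.00716 s

Closed loop: T(s) = K_p·G/(1+K_p·G) = 98.69/(0.714s + 1 + 98.69), with pole at s = −(1 + 98.69)/0.714 = −139.6.
Closed-loop time constant τ = 1/139.6 = 0.00716 s.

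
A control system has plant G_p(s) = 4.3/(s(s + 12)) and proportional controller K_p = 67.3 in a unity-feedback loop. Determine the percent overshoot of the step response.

30.6%

The closed-loop denominator s² + 12s + 289.4 gives ω_n = √289.4 = 17.01 and ζ = 12/(2ω_n) = 0.3527.
%OS = 100·exp(−πζ/√(1−ζ²)) = 100·exp(−π·0.3527/√0.8756) = 30.6%.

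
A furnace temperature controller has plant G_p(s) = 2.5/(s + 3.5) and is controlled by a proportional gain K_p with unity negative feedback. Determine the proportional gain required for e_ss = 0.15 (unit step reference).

K_p = 7.93

The loop is type 0, so e_ss(step) = 1/(1 + K_pos) with K_pos = K_p·G_p(0).
G_p(0) = 0.7143. Require 1/(1 + K_p·0.7143) = 0.15, so 1 + 0.7143·K_p = 6.667.
K_p = (6.667 − 1)/0.7143 = 7.93.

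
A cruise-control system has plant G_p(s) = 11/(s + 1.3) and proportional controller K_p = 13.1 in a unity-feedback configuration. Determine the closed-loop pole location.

s = -145.4

Closed-loop transfer function: T(s) = K_p·G_p(s)/(1 + K_p·G_p(s)) = 144.1/(s + 1.3 + 144.1) = 144.1/(s + 145.4).
The closed-loop pole is at s = −145.4.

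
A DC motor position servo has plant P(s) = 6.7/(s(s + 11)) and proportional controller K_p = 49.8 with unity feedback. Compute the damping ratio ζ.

With unity feedback the closed-loop characteristic equation is s² + 11s + 49.8·6.7 = s² + 11s + 333.7 = 0.
Matching s² + 2ζω_n s + ω_n²: ω_n = √333.7 = 18.27 rad/s and 2ζω_n = 11, so ζ = 11/(2·18.27) = 0.301.

ζ = 0.301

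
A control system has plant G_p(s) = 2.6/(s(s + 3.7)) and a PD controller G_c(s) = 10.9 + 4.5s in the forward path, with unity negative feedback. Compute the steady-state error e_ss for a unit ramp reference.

0.131

The loop has one pole at the origin (type 1). Velocity error constant K_v = lim_{s→0} s·G_c(s)G_p(s) = 10.9·2.6/3.7 = 7.659.
Steady-state error to a unit ramp: e_ss = 1/K_v = 0.131.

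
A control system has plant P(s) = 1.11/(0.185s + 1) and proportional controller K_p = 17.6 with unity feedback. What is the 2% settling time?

Closed loop: T(s) = K_p·P/(1+K_p·P) = 19.54/(0.185s + 1 + 19.54), with pole at s = −(1 + 19.54)/0.185 = −111.
τ = 1/111 = 0.009009 s, so 2% settling time ≈ 4τ = 0.036 s.

T_s ≈ 0.036 s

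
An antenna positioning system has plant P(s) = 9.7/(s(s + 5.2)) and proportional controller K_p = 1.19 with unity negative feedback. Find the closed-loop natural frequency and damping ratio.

ω_n = 3.4 rad/s, ζ = 0.765

1 + K_p·P(s) = 0 gives s² + 5.2s + 11.54 = 0.
So ω_n² = 11.54 ⇒ ω_n = 3.397 rad/s, and ζ = 5.2/(2ω_n) = 0.765.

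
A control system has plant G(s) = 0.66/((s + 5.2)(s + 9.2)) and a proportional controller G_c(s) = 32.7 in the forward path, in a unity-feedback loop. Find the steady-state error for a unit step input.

0.689

The loop is type 0. Static position error constant K_pos = G_c(0)·G(0) = 32.7·0.0138 = 0.4511.
Steady-state error to a unit step: e_ss = 1/(1+K_pos) = 1/1.451 = 0.689.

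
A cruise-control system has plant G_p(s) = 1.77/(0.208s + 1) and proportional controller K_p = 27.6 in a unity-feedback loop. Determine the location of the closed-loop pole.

Closed loop: T(s) = K_p·G_p/(1+K_p·G_p) = 48.85/(0.208s + 1 + 48.85), with pole at s = −(1 + 48.85)/0.208 = −239.7.

s = -239.7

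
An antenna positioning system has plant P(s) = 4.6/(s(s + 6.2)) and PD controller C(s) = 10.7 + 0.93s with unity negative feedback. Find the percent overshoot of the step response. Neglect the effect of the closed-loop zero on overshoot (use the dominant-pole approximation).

2.94%

Forward path: (10.7 + 0.93s)·4.6/(s(s+6.2)). The closed-loop characteristic equation is s² + (6.2 + 4.6·0.93)s + 4.6·10.7 = 0.
That is s² + 10.48s + 49.22 = 0, so ω_n = 7.016 rad/s and ζ = 10.48/(2·7.016) = 0.7468.
%OS = 100·exp(−πζ/√(1−ζ²)) = 2.94%.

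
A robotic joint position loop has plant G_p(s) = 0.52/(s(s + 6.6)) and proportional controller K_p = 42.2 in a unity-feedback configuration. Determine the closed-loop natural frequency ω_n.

ω_n = 4.68 rad/s

With unity feedback the closed-loop characteristic equation is s² + 6.6s + 42.2·0.52 = s² + 6.6s + 21.94 = 0.
So ω_n² = 21.94 ⇒ ω_n = 4.684 rad/s, and ζ = 6.6/(2ω_n) = 0.704.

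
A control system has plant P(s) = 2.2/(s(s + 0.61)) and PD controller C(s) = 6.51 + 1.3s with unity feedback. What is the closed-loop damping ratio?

ζ = 0.458

Forward path: (6.51 + 1.3s)·2.2/(s(s+0.61)). The closed-loop characteristic equation is s² + (0.61 + 2.2·1.3)s + 2.2·6.51 = 0.
That is s² + 3.47s + 14.32 = 0, so ω_n = 3.784 rad/s and ζ = 3.47/(2·3.784) = 0.4585.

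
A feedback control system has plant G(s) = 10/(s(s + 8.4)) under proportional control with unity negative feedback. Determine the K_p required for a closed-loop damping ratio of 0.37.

K_p = 12.9

Closed-loop characteristic equation: s² + 8.4s + K_p·10 = 0.
So ω_n = √(10K_p) and 2ζω_n = 8.4, giving ζ = 8.4/(2√(10K_p)).
Setting ζ = 0.37: √(10K_p) = 8.4/(2·0.37) = 11.35, so K_p = 128.9/10 = 12.9.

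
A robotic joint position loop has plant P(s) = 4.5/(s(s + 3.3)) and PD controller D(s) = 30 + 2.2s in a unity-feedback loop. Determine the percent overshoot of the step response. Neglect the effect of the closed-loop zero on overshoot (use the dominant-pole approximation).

11.4%

Forward path: (30 + 2.2s)·4.5/(s(s+3.3)). The closed-loop characteristic equation is s² + (3.3 + 4.5·2.2)s + 4.5·30 = 0.
That is s² + 13.2s + 135 = 0, so ω_n = 11.62 rad/s and ζ = 13.2/(2·11.62) = 0.568.
%OS = 100·exp(−πζ/√(1−ζ²)) = 11.4%.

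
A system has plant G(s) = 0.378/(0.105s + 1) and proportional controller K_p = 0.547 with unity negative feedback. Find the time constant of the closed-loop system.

τ = 0.087 s

Closed loop: T(s) = K_p·G/(1+K_p·G) = 0.2068/(0.105s + 1 + 0.2068), with pole at s = −(1 + 0.2068)/0.105 = −11.49.
Closed-loop time constant τ = 1/11.49 = 0.087 s.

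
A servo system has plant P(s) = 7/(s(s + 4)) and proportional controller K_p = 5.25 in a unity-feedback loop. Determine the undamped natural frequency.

ω_n = 6.06 rad/s

The closed-loop denominator is s(s+4) + 5.25·7 = s² + 4s + 36.75.
Matching s² + 2ζω_n s + ω_n²: ω_n = √36.75 = 6.062 rad/s and 2ζω_n = 4, so ζ = 4/(2·6.062) = 0.33.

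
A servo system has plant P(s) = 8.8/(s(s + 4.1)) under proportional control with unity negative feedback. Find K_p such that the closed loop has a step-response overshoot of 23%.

K_p = 2.66

From %OS = 100·exp(−πζ/√(1−ζ²)) = 23%, ζ = −ln(0.23)/√(π²+ln²(0.23)) = 0.4237.
Characteristic equation s² + 4.1s + 8.8K_p = 0 gives ζ = 4.1/(2√(8.8K_p)).
Setting ζ = 0.4237: √(8.8K_p) = 4.1/(2·0.4237) = 4.838, so K_p = 23.41/8.8 = 2.66.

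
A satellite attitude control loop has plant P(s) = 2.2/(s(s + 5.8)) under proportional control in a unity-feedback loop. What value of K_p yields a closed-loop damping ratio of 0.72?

K_p = 7.37

Closed-loop characteristic equation: s² + 5.8s + K_p·2.2 = 0.
So ω_n = √(2.2K_p) and 2ζω_n = 5.8, giving ζ = 5.8/(2√(2.2K_p)).
Setting ζ = 0.72: √(2.2K_p) = 5.8/(2·0.72) = 4.028, so K_p = 16.22/2.2 = 7.37.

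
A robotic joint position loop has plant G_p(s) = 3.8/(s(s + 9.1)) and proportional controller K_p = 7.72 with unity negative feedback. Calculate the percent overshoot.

From 1 + K_pG_p(s) = 0: s² + 9.1s + 29.34 = 0 ⇒ ω_n = 5.416, ζ = 0.8401.
%OS = 100·exp(−πζ/√(1−ζ²)) = 100·exp(−π·0.8401/√0.2943) = 0.771%.

0.771%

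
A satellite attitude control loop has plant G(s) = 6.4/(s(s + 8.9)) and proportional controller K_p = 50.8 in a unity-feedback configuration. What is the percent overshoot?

44.9%

From 1 + K_pG(s) = 0: s² + 8.9s + 325.1 = 0 ⇒ ω_n = 18.03, ζ = 0.2468.
%OS = 100·exp(−πζ/√(1−ζ²)) = 100·exp(−π·0.2468/√0.9391) = 44.9%.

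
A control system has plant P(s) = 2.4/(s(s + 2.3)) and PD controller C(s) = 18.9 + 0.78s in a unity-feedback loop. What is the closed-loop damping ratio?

ζ = 0.31

Forward path: (18.9 + 0.78s)·2.4/(s(s+2.3)). The closed-loop characteristic equation is s² + (2.3 + 2.4·0.78)s + 2.4·18.9 = 0.
That is s² + 4.172s + 45.36 = 0, so ω_n = 6.735 rad/s and ζ = 4.172/(2·6.735) = 0.3097.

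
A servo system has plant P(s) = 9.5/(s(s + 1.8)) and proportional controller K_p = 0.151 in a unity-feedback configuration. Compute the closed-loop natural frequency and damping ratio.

ω_n = 1.2 rad/s, ζ = 0.751

1 + K_p·P(s) = 0 gives s² + 1.8s + 1.434 = 0.
So ω_n² = 1.434 ⇒ ω_n = 1.198 rad/s, and ζ = 1.8/(2ω_n) = 0.751.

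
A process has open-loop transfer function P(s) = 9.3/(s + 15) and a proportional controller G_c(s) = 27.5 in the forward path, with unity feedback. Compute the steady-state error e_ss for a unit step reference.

0.0554

The loop is type 0. Static position error constant K_pos = G_c(0)·P(0) = 27.5·0.62 = 17.05.
Steady-state error to a unit step: e_ss = 1/(1+K_pos) = 1/18.05 = 0.0554.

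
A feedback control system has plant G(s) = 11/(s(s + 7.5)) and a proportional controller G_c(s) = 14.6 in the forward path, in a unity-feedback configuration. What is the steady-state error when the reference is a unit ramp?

The loop has one pole at the origin (type 1). Velocity error constant K_v = lim_{s→0} s·G_c(s)G(s) = 14.6·11/7.5 = 21.41.
Steady-state error to a unit ramp: e_ss = 1/K_v = 0.0467.

0.0467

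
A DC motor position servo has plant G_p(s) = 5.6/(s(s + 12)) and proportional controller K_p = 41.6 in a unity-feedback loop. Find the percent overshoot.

Closed-loop characteristic equation: s² + 12s + 233 = 0, so ω_n = 15.26 rad/s and ζ = 12/(2·15.26) = 0.3931.
%OS = 100·exp(−πζ/√(1−ζ²)) = 100·exp(−π·0.3931/√0.8455) = 26.1%.

26.1%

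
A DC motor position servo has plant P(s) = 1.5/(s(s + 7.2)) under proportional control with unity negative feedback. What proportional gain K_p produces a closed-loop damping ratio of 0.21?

K_p = 196

Closed-loop characteristic equation: s² + 7.2s + K_p·1.5 = 0.
So ω_n = √(1.5K_p) and 2ζω_n = 7.2, giving ζ = 7.2/(2√(1.5K_p)).
Setting ζ = 0.21: √(1.5K_p) = 7.2/(2·0.21) = 17.14, so K_p = 293.9/1.5 = 196.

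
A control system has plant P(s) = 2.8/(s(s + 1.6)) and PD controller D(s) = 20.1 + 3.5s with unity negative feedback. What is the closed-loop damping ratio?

ζ = 0.76

Forward path: (20.1 + 3.5s)·2.8/(s(s+1.6)). The closed-loop characteristic equation is s² + (1.6 + 2.8·3.5)s + 2.8·20.1 = 0.
That is s² + 11.4s + 56.28 = 0, so ω_n = 7.502 rad/s and ζ = 11.4/(2·7.502) = 0.7598.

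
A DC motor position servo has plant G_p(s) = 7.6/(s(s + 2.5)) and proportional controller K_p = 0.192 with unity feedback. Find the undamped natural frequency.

ω_n = 1.21 rad/s

The closed-loop denominator is s(s+2.5) + 0.192·7.6 = s² + 2.5s + 1.459.
So ω_n² = 1.459 ⇒ ω_n = 1.208 rad/s, and ζ = 2.5/(2ω_n) = 1.03.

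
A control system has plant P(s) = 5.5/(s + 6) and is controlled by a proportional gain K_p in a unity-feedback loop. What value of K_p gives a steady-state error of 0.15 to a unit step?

K_p = 6.18

For a type-0 loop with proportional control, e_ss = 1/(1 + K_p·P(0)).
P(0) = 0.9167. Require 1/(1 + K_p·0.9167) = 0.15, so 1 + 0.9167·K_p = 6.667.
K_p = (6.667 − 1)/0.9167 = 6.18.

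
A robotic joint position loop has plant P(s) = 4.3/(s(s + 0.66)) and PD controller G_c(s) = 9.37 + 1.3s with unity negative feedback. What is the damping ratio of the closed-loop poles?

ζ = 0.492

Forward path: (9.37 + 1.3s)·4.3/(s(s+0.66)). The closed-loop characteristic equation is s² + (0.66 + 4.3·1.3)s + 4.3·9.37 = 0.
That is s² + 6.25s + 40.29 = 0, so ω_n = 6.348 rad/s and ζ = 6.25/(2·6.348) = 0.4923.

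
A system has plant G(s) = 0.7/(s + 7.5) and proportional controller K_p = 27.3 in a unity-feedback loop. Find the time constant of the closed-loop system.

τ = 0.0376 s

Closed-loop transfer function: T(s) = K_p·G(s)/(1 + K_p·G(s)) = 19.11/(s + 7.5 + 19.11) = 19.11/(s + 26.61).
Time constant τ = 1/26.61 = 0.0376 s.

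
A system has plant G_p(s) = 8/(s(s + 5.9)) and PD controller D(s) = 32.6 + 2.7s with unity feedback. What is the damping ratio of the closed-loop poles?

ζ = 0.851

Forward path: (32.6 + 2.7s)·8/(s(s+5.9)). The closed-loop characteristic equation is s² + (5.9 + 8·2.7)s + 8·32.6 = 0.
That is s² + 27.5s + 260.8 = 0, so ω_n = 16.15 rad/s and ζ = 27.5/(2·16.15) = 0.8514.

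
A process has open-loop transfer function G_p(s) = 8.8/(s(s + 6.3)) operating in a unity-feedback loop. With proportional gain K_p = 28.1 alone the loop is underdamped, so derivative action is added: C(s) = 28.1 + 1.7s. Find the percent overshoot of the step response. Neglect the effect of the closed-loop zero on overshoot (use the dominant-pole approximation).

5.6%

Forward path: (28.1 + 1.7s)·8.8/(s(s+6.3)). The closed-loop characteristic equation is s² + (6.3 + 8.8·1.7)s + 8.8·28.1 = 0.
That is s² + 21.26s + 247.3 = 0, so ω_n = 15.73 rad/s and ζ = 21.26/(2·15.73) = 0.676.
%OS = 100·exp(−πζ/√(1−ζ²)) = 5.6%.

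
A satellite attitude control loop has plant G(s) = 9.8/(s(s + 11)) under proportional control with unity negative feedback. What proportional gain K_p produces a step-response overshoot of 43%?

From %OS = 100·exp(−πζ/√(1−ζ²)) = 43%, ζ = −ln(0.43)/√(π²+ln²(0.43)) = 0.2594.
Characteristic equation s² + 11s + 9.8K_p = 0 gives ζ = 11/(2√(9.8K_p)).
Setting ζ = 0.2594: √(9.8K_p) = 11/(2·0.2594) = 21.2, so K_p = 449.4/9.8 = 45.9.

K_p = 45.9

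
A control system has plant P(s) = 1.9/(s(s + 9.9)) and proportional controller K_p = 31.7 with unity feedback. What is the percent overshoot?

7.41%

From 1 + K_pP(s) = 0: s² + 9.9s + 60.23 = 0 ⇒ ω_n = 7.761, ζ = 0.6378.
%OS = 100·exp(−πζ/√(1−ζ²)) = 100·exp(−π·0.6378/√0.5932) = 7.41%.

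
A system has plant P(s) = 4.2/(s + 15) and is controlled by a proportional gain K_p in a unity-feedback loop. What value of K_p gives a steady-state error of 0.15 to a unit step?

K_p = 20.2

For a type-0 loop with proportional control, e_ss = 1/(1 + K_p·P(0)).
P(0) = 0.28. Require 1/(1 + K_p·0.28) = 0.15, so 1 + 0.28·K_p = 6.667.
K_p = (6.667 − 1)/0.28 = 20.2.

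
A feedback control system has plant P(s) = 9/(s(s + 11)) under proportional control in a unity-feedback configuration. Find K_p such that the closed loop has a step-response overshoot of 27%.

K_p = 22.7

From %OS = 100·exp(−πζ/√(1−ζ²)) = 27%, ζ = −ln(0.27)/√(π²+ln²(0.27)) = 0.3847.
Characteristic equation s² + 11s + 9K_p = 0 gives ζ = 11/(2√(9K_p)).
Setting ζ = 0.3847: √(9K_p) = 11/(2·0.3847) = 14.3, so K_p = 204.4/9 = 22.7.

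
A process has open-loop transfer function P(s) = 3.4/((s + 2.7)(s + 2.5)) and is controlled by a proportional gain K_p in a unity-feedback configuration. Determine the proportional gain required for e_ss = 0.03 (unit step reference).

Steady-state error for a unit step on this type-0 loop is 1/(1 + K_p·P(0)).
P(0) = 0.5037. Require 1/(1 + K_p·0.5037) = 0.03, so 1 + 0.5037·K_p = 33.33.
K_p = (33.33 − 1)/0.5037 = 64.2.

K_p = 64.2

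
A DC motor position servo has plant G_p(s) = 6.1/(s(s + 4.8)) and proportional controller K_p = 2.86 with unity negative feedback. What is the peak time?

T_p = 0.919 s

Closed-loop characteristic equation: s² + 4.8s + 17.45 = 0, so ω_n = 4.177 rad/s and ζ = 4.8/(2·4.177) = 0.5746.
Damped frequency ω_d = ω_n√(1−ζ²) = 3.418 rad/s, so peak time T_p = π/ω_d = 0.919 s.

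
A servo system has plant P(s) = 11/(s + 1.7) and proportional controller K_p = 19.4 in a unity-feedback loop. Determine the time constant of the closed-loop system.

τ = 0.00465 s

Closed-loop transfer function: T(s) = K_p·P(s)/(1 + K_p·P(s)) = 213.4/(s + 1.7 + 213.4) = 213.4/(s + 215.1).
Time constant τ = 1/215.1 = 0.00465 s.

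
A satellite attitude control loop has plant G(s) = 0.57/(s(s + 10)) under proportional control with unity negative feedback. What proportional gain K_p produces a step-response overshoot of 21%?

From %OS = 100·exp(−πζ/√(1−ζ²)) = 21%, ζ = −ln(0.21)/√(π²+ln²(0.21)) = 0.4449.
Characteristic equation s² + 10s + 0.57K_p = 0 gives ζ = 10/(2√(0.57K_p)).
Setting ζ = 0.4449: √(0.57K_p) = 10/(2·0.4449) = 11.24, so K_p = 126.3/0.57 = 222.

K_p = 222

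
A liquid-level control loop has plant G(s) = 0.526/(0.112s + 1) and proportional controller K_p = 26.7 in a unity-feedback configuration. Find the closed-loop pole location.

s = -134.3

Closed loop: T(s) = K_p·G/(1+K_p·G) = 14.04/(0.112s + 1 + 14.04), with pole at s = −(1 + 14.04)/0.112 = −134.3.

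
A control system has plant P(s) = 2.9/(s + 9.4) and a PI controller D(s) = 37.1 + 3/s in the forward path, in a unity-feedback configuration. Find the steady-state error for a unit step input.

The open loop D(s)P(s) has a pole at the origin (type 1), so the static position error constant is infinite and e_ss = 1/(1+∞) = 0.

0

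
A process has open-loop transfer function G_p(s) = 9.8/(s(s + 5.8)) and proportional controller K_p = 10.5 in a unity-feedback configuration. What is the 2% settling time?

T_s ≈ 1.38 s

Closed-loop characteristic equation: s² + 5.8s + 102.9 = 0, so ω_n = 10.14 rad/s and ζ = 5.8/(2·10.14) = 0.2859.
2% settling time T_s ≈ 4/(ζω_n) = 4/2.9 = 1.38 s.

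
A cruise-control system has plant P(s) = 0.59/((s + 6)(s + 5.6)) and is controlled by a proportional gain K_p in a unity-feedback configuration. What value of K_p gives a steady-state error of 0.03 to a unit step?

K_p = 1840

For a type-0 loop with proportional control, e_ss = 1/(1 + K_p·P(0)).
P(0) = 0.01756. Require 1/(1 + K_p·0.01756) = 0.03, so 1 + 0.01756·K_p = 33.33.
K_p = (33.33 − 1)/0.01756 = 1840.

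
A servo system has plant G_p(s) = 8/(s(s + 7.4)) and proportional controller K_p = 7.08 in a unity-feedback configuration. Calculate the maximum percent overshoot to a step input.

17%

From 1 + K_pG_p(s) = 0: s² + 7.4s + 56.64 = 0 ⇒ ω_n = 7.526, ζ = 0.4916.
%OS = 100·exp(−πζ/√(1−ζ²)) = 100·exp(−π·0.4916/√0.7583) = 17%.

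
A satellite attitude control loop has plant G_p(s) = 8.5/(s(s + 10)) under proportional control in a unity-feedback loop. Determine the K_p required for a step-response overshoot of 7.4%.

K_p = 7.22

From %OS = 100·exp(−πζ/√(1−ζ²)) = 7.4%, ζ = −ln(0.074)/√(π²+ln²(0.074)) = 0.6381.
Characteristic equation s² + 10s + 8.5K_p = 0 gives ζ = 10/(2√(8.5K_p)).
Setting ζ = 0.6381: √(8.5K_p) = 10/(2·0.6381) = 7.836, so K_p = 61.4/8.5 = 7.22.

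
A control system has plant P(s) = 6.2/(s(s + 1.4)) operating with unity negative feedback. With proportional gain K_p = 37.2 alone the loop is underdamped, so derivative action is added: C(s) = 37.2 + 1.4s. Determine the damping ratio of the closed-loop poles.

Forward path: (37.2 + 1.4s)·6.2/(s(s+1.4)). The closed-loop characteristic equation is s² + (1.4 + 6.2·1.4)s + 6.2·37.2 = 0.
That is s² + 10.08s + 230.6 = 0, so ω_n = 15.19 rad/s and ζ = 10.08/(2·15.19) = 0.3319.

ζ = 0.332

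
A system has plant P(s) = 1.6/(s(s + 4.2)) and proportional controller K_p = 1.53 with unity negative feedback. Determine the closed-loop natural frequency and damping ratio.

ω_n = 1.56 rad/s, ζ = 1.34

The closed-loop denominator is s(s+4.2) + 1.53·1.6 = s² + 4.2s + 2.448.
So ω_n² = 2.448 ⇒ ω_n = 1.565 rad/s, and ζ = 4.2/(2ω_n) = 1.34.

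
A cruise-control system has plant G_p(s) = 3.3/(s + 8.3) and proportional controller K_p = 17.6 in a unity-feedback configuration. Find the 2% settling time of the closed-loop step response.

Closed-loop transfer function: T(s) = K_p·G_p(s)/(1 + K_p·G_p(s)) = 58.08/(s + 8.3 + 58.08) = 58.08/(s + 66.38).
Time constant τ = 1/66.38 = 0.01506 s, so the 2% settling time is about 4τ = 0.0603 s.

T_s ≈ 0.0603 s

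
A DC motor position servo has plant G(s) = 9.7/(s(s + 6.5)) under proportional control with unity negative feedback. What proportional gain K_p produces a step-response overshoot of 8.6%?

K_p = 2.87

From %OS = 100·exp(−πζ/√(1−ζ²)) = 8.6%, ζ = −ln(0.086)/√(π²+ln²(0.086)) = 0.6155.
Characteristic equation s² + 6.5s + 9.7K_p = 0 gives ζ = 6.5/(2√(9.7K_p)).
Setting ζ = 0.6155: √(9.7K_p) = 6.5/(2·0.6155) = 5.28, so K_p = 27.88/9.7 = 2.87.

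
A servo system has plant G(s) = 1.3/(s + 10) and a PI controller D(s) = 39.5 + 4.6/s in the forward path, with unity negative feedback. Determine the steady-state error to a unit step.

0

The open loop D(s)G(s) has a pole at the origin (type 1), so the static position error constant is infinite and e_ss = 1/(1+∞) = 0.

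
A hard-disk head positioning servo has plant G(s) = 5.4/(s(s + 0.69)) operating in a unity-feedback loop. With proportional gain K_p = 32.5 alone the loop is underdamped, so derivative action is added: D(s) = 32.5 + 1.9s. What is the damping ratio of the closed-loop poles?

Forward path: (32.5 + 1.9s)·5.4/(s(s+0.69)). The closed-loop characteristic equation is s² + (0.69 + 5.4·1.9)s + 5.4·32.5 = 0.
That is s² + 10.95s + 175.5 = 0, so ω_n = 13.25 rad/s and ζ = 10.95/(2·13.25) = 0.4133.

ζ = 0.413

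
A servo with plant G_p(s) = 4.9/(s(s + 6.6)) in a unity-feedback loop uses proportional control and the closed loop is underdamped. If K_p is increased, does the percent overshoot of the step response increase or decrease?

increase

ζ = 6.6/(2√(4.9K_p)) decreases as K_p grows; lower damping means more overshoot.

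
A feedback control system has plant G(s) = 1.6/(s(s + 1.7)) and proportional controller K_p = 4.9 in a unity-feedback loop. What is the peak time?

T_p = 1.18 s

The closed-loop denominator s² + 1.7s + 7.84 gives ω_n = √7.84 = 2.8 and ζ = 1.7/(2ω_n) = 0.3036.
Damped frequency ω_d = ω_n√(1−ζ²) = 2.668 rad/s, so peak time T_p = π/ω_d = 1.18 s.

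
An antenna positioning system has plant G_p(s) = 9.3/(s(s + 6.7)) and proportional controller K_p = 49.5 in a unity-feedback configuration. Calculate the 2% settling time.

The closed-loop denominator s² + 6.7s + 460.4 gives ω_n = √460.4 = 21.46 and ζ = 6.7/(2ω_n) = 0.1561.
2% settling time T_s ≈ 4/(ζω_n) = 4/3.35 = 1.19 s.

T_s ≈ 1.19 s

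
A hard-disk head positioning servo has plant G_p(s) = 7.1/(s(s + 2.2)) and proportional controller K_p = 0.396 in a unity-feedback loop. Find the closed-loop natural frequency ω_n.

1 + K_p·G_p(s) = 0 gives s² + 2.2s + 2.812 = 0.
So ω_n² = 2.812 ⇒ ω_n = 1.677 rad/s, and ζ = 2.2/(2ω_n) = 0.656.

ω_n = 1.68 rad/s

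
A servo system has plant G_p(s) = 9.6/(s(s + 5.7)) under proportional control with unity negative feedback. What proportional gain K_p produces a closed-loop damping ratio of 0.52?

Closed-loop characteristic equation: s² + 5.7s + K_p·9.6 = 0.
So ω_n = √(9.6K_p) and 2ζω_n = 5.7, giving ζ = 5.7/(2√(9.6K_p)).
Setting ζ = 0.52: √(9.6K_p) = 5.7/(2·0.52) = 5.481, so K_p = 30.04/9.6 = 3.13.

K_p = 3.13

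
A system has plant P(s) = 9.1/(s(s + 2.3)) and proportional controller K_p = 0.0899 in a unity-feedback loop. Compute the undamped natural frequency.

The closed-loop denominator is s(s+2.3) + 0.0899·9.1 = s² + 2.3s + 0.8181.
Matching s² + 2ζω_n s + ω_n²: ω_n = √0.8181 = 0.9045 rad/s and 2ζω_n = 2.3, so ζ = 2.3/(2·0.9045) = 1.27.

ω_n = 0.904 rad/s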